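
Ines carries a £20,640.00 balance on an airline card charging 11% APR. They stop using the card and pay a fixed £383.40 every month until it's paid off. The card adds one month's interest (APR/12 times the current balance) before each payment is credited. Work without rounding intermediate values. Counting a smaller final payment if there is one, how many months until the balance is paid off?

Monthly rate r = 11%/12 = 0.916667% = 0.00916667.
Recurrence: B ← B·(1+r) − £383.40.
Month 1: interest £189.20; balance after payment £20,445.80.
Month 2: interest £187.42; balance after payment £20,249.82.
Closed form: n = −ln(1 − rB₀/P)/ln(1+r) = −ln(0.50652)/ln(1.00917) ≈ 74.542, so the balance reaches zero during payment 75.

75 payments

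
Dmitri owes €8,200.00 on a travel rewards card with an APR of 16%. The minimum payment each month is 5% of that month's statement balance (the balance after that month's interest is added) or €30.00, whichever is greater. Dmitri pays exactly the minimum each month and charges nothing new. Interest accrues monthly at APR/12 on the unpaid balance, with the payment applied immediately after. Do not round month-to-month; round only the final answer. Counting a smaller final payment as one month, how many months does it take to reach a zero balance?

Monthly rate r = 16%/12 = 1.33333% = 0.0133333.
While 5% of the post-interest balance exceeds €30.00, each month B ← (B·(1+r))·(1 − 0.05), i.e. B shrinks by the factor (1+r)·0.95 = 0.96267.
This holds for months 1–70. Entering month 71 the balance is €571.65; 5% of the post-interest balance is now below €30.00, so the flat €30.00 minimum applies from here.
From month 71 a fixed €30.00 at rate r clears €571.65 in 23 more payments. Total: 70 + 23 = 93 months.

93 months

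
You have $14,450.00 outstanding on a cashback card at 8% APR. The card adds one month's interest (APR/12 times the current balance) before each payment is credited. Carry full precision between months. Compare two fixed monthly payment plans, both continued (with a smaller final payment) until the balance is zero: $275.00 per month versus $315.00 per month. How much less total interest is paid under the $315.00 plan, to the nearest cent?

Monthly rate r = 8%/12 = 0.666667% = 0.00666667.
At $275.00/mo: n = ⌈−ln(1 − rB₀/P)/ln(1+r)⌉ = 65 payments (last $248.34); total interest = total paid − $14,450.00 = $3,398.34.
At $315.00/mo: 55 payments (last $294.88); total interest $2,854.88.
Interest saved = $3,398.34 − $2,854.88 = $543.46.

$543.46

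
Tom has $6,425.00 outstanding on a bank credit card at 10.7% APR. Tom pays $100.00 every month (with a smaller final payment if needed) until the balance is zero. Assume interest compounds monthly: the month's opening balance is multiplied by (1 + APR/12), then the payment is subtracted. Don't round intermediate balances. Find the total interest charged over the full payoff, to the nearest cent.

$3,158.40

Monthly rate r = 10.7%/12 = 0.891667% = 0.00891667.
Payoff takes n = ⌈−ln(1 − rB₀/P)/ln(1+r)⌉ = ⌈95.833⌉ = 96 payments; the last is $83.40.
Total paid = 95·$100.00 + $83.40 = $9,583.40.
Total interest = total paid − principal = $9,583.40 − $6,425.00 = $3,158.40.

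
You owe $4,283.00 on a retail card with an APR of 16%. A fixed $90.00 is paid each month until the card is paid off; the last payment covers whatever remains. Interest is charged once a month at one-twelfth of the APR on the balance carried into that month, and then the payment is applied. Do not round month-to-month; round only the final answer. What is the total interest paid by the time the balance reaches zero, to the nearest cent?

Monthly rate r = 16%/12 = 1.33333% = 0.0133333.
Payoff takes n = ⌈−ln(1 − rB₀/P)/ln(1+r)⌉ = ⌈75.993⌉ = 76 payments; the last is $89.34.
Total paid = 75·$90.00 + $89.34 = $6,839.34.
Total interest = total paid − principal = $6,839.34 − $4,283.00 = $2,556.34.

$2,556.34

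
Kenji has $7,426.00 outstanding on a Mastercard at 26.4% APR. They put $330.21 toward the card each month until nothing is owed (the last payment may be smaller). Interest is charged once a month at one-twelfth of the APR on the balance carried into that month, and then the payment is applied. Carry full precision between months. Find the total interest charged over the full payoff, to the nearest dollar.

$2,934

Monthly rate r = 26.4%/12 = 2.2% = 0.022.
Payoff takes n = ⌈−ln(1 − rB₀/P)/ln(1+r)⌉ = ⌈31.372⌉ = 32 payments; the last is $123.74.
Total paid = 31·$330.21 + $123.74 = $10,360.25.
Total interest = total paid − principal = $10,360.25 − $7,426.00 = $2,934.25.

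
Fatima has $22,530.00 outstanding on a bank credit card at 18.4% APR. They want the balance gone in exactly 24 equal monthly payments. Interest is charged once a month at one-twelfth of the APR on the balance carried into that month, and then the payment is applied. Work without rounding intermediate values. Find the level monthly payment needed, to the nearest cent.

$1,129.15

Monthly rate r = 18.4%/12 = 1.53333% = 0.0153333.
Level-payment amortization: P = B₀·r / (1 − (1+r)^(−n)) = 22530.00·0.0153333 / (1 − 1.01533^(−24)).
Denominator 1 − (1+r)^(−24) = 0.305947157.
P = 345.46 / 0.305947157 ≈ 1129.15.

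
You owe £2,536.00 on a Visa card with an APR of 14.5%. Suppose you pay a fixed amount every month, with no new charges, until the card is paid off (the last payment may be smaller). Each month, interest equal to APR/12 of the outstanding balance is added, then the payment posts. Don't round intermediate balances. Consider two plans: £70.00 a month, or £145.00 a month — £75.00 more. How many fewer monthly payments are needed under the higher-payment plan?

Monthly rate r = 14.5%/12 = 1.20833% = 0.0120833.
At £70.00/mo: n = ⌈−ln(1 − rB₀/P)/ln(1+r)⌉ = 48 payments (last £65.98); total interest = total paid − £2,536.00 = £819.98.
At £145.00/mo: 20 payments (last £111.27); total interest £330.27.
Payments saved = 48 − 20 = 28.

28 fewer payments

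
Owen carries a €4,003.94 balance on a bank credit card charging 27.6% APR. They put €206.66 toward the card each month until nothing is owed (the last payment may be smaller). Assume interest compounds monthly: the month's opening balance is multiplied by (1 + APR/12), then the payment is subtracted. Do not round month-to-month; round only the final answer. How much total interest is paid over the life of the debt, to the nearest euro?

Monthly rate r = 27.6%/12 = 2.3% = 0.023.
Payoff takes n = ⌈−ln(1 − rB₀/P)/ln(1+r)⌉ = ⌈25.941⌉ = 26 payments; the last is €194.68.
Total paid = 25·€206.66 + €194.68 = €5,361.18.
Total interest = total paid − principal = €5,361.18 − €4,003.94 = €1,357.24.

€1,357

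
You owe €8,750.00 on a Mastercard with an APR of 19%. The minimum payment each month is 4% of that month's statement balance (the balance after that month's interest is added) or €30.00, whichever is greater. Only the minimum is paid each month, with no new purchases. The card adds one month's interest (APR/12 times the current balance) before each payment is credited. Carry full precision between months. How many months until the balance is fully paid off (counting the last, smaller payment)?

130 months

Monthly rate r = 19%/12 = 1.58333% = 0.0158333.
While 4% of the post-interest balance exceeds €30.00, each month B ← (B·(1+r))·(1 − 0.04), i.e. B shrinks by the factor (1+r)·0.96 = 0.9752.
This holds for months 1–99. Entering month 100 the balance is €728.26; 4% of the post-interest balance is now below €30.00, so the flat €30.00 minimum applies from here.
From month 100 a fixed €30.00 at rate r clears €728.26 in 31 more payments. Total: 99 + 31 = 130 months.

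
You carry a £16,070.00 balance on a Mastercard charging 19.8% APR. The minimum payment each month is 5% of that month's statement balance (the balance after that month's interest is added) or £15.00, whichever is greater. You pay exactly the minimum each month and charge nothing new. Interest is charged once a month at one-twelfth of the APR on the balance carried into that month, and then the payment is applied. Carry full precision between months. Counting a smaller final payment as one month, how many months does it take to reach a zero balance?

139 months

Monthly rate r = 19.8%/12 = 1.65% = 0.0165.
While 5% of the post-interest balance exceeds £15.00, each month B ← (B·(1+r))·(1 − 0.05), i.e. B shrinks by the factor (1+r)·0.95 = 0.96567.
This holds for months 1–115. Entering month 116 the balance is £289.45; 5% of the post-interest balance is now below £15.00, so the flat £15.00 minimum applies from here.
From month 116 a fixed £15.00 at rate r clears £289.45 in 24 more payments. Total: 115 + 24 = 139 months.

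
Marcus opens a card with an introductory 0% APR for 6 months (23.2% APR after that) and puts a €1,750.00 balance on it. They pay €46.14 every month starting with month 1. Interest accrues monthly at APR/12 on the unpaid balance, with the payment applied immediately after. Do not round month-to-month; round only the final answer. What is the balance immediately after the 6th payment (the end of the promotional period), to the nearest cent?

Promo months 1–6 at r₀ = 0%/12 = 0; months 7+ at r₁ = 23.2%/12 = 0.0193333.
After month 6 (no interest yet): B = €1,750.00 − 6·€46.14 = €1,473.16.

€1,473.16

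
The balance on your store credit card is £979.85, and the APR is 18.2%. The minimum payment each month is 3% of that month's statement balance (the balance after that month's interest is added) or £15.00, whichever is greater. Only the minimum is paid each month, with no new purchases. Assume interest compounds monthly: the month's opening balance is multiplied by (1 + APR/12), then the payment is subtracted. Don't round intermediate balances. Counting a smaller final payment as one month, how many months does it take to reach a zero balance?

91 months

Monthly rate r = 18.2%/12 = 1.51667% = 0.0151667.
While 3% of the post-interest balance exceeds £15.00, each month B ← (B·(1+r))·(1 − 0.03), i.e. B shrinks by the factor (1+r)·0.97 = 0.98471.
This holds for months 1–45. Entering month 46 the balance is £489.86; 3% of the post-interest balance is now below £15.00, so the flat £15.00 minimum applies from here.
From month 46 a fixed £15.00 at rate r clears £489.86 in 46 more payments. Total: 45 + 46 = 91 months.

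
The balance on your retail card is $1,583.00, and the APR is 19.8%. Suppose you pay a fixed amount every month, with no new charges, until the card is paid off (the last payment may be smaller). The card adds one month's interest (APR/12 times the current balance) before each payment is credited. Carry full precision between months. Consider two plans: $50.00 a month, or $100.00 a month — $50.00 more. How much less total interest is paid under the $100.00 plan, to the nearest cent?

$407.78

Monthly rate r = 19.8%/12 = 1.65% = 0.0165.
At $50.00/mo: n = ⌈−ln(1 − rB₀/P)/ln(1+r)⌉ = 46 payments (last $7.75); total interest = total paid − $1,583.00 = $674.75.
At $100.00/mo: 19 payments (last $49.97); total interest $266.97.
Interest saved = $674.75 − $266.97 = $407.78.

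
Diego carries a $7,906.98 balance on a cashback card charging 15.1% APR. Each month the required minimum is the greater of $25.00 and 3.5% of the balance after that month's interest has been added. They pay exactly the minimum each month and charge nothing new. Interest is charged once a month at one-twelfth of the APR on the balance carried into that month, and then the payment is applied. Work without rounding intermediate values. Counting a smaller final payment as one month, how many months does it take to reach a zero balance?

140 months

Monthly rate r = 15.1%/12 = 1.25833% = 0.0125833.
While 3.5% of the post-interest balance exceeds $25.00, each month B ← (B·(1+r))·(1 − 0.035), i.e. B shrinks by the factor (1+r)·0.965 = 0.97714.
This holds for months 1–105. Entering month 106 the balance is $697.61; 3.5% of the post-interest balance is now below $25.00, so the flat $25.00 minimum applies from here.
From month 106 a fixed $25.00 at rate r clears $697.61 in 35 more payments. Total: 105 + 35 = 140 months.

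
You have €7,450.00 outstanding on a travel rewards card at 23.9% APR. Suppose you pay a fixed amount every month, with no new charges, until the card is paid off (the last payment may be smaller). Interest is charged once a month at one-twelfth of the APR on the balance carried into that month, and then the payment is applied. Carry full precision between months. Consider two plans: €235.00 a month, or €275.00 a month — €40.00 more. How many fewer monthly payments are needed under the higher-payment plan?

Monthly rate r = 23.9%/12 = 1.99167% = 0.0199167.
At €235.00/mo: n = ⌈−ln(1 − rB₀/P)/ln(1+r)⌉ = 51 payments (last €143.53); total interest = total paid − €7,450.00 = €4,443.53.
At €275.00/mo: 40 payments (last €90.65); total interest €3,365.65.
Payments saved = 51 − 40 = 11.

11 fewer payments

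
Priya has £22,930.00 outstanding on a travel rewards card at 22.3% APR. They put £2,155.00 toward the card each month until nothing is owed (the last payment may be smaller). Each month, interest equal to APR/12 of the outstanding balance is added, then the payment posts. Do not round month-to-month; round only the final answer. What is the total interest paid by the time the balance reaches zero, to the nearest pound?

£2,856

Monthly rate r = 22.3%/12 = 1.85833% = 0.0185833.
Payoff takes n = ⌈−ln(1 − rB₀/P)/ln(1+r)⌉ = ⌈11.965⌉ = 12 payments; the last is £2,080.90.
Total paid = 11·£2,155.00 + £2,080.90 = £25,785.90.
Total interest = total paid − principal = £25,785.90 − £22,930.00 = £2,855.90.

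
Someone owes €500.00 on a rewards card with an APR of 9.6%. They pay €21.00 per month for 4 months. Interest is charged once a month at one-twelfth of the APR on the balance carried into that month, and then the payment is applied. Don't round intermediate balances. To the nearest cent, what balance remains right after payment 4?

€431.18

Monthly rate r = 9.6%/12 = 0.8% = 0.008.
Each month: B ← B·(1+r) − €21.00.
Month 1: interest €4.00; balance after payment €483.00.
Month 2: interest €3.86; balance after payment €465.86.
Month 3: interest €3.73; balance after payment €448.59.
Month 4: interest €3.59; balance after payment €431.18.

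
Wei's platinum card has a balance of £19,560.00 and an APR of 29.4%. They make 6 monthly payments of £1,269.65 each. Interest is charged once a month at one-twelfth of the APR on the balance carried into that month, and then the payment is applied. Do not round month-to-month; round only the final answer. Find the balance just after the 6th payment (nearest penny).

£14,517.27

Monthly rate r = 29.4%/12 = 2.45% = 0.0245.
Each month: B ← B·(1+r) − £1,269.65.
Month 1: interest £479.22; balance after payment £18,769.57.
Month 2: interest £459.85; balance after payment £17,959.77.
Month 3: interest £440.01; balance after payment £17,130.14.
Month 4: interest £419.69; balance after payment £16,280.18.
Month 5: interest £398.86; balance after payment £15,409.39.
Month 6: interest £377.53; balance after payment £14,517.27.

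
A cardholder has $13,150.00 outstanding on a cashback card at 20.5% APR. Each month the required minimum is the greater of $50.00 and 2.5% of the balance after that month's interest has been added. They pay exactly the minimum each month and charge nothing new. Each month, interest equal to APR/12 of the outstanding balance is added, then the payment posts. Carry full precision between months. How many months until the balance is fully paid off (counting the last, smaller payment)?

293 months

Monthly rate r = 20.5%/12 = 1.70833% = 0.0170833.
While 2.5% of the post-interest balance exceeds $50.00, each month B ← (B·(1+r))·(1 − 0.025), i.e. B shrinks by the factor (1+r)·0.975 = 0.99166.
This holds for months 1–227. Entering month 228 the balance is $1,962.94; 2.5% of the post-interest balance is now below $50.00, so the flat $50.00 minimum applies from here.
From month 228 a fixed $50.00 at rate r clears $1,962.94 in 66 more payments. Total: 227 + 66 = 293 months.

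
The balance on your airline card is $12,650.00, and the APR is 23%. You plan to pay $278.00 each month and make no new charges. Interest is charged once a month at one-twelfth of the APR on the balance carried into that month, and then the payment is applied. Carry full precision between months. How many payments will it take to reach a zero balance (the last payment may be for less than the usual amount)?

Monthly rate r = 23%/12 = 1.91667% = 0.0191667.
Recurrence: B ← B·(1+r) − $278.00.
Month 1: interest $242.46; balance after payment $12,614.46.
Month 2: interest $241.78; balance after payment $12,578.24.
Closed form: n = −ln(1 − rB₀/P)/ln(1+r) = −ln(0.12785)/ln(1.01917) ≈ 108.343, so the balance reaches zero during payment 109.

109 months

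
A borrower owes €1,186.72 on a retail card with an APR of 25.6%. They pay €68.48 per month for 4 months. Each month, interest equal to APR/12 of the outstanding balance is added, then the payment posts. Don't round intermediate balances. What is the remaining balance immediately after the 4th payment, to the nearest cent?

€1,008.46

Monthly rate r = 25.6%/12 = 2.13333% = 0.0213333.
Each month: B ← B·(1+r) − €68.48.
Month 1: interest €25.32; balance after payment €1,143.56.
Month 2: interest €24.40; balance after payment €1,099.47.
Month 3: interest €23.46; balance after payment €1,054.45.
Month 4: interest €22.49; balance after payment €1,008.46.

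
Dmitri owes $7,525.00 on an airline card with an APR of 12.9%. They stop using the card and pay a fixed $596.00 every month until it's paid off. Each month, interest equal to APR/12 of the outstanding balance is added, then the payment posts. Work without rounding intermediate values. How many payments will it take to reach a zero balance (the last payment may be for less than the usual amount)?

14 months

Monthly rate r = 12.9%/12 = 1.075% = 0.01075.
Recurrence: B ← B·(1+r) − $596.00.
Month 1: interest $80.89; balance after payment $7,009.89.
Month 2: interest $75.36; balance after payment $6,489.25.
Closed form: n = −ln(1 − rB₀/P)/ln(1+r) = −ln(0.86427)/ln(1.01075) ≈ 13.642, so the balance reaches zero during payment 14.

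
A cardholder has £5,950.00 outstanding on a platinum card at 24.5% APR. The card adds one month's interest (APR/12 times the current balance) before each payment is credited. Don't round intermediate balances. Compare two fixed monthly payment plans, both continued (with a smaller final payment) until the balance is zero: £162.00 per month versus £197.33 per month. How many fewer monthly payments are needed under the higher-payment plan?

21 fewer payments

Monthly rate r = 24.5%/12 = 2.04167% = 0.0204167.
At £162.00/mo: n = ⌈−ln(1 − rB₀/P)/ln(1+r)⌉ = 69 payments (last £92.01); total interest = total paid − £5,950.00 = £5,158.01.
At £197.33/mo: 48 payments (last £60.86); total interest £3,385.37.
Payments saved = 69 − 48 = 21.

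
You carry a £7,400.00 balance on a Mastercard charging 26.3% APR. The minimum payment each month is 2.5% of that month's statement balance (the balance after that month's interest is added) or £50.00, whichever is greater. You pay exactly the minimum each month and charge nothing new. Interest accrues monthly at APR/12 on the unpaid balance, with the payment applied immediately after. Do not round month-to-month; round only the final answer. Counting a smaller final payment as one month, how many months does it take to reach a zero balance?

456 months

Monthly rate r = 26.3%/12 = 2.19167% = 0.0219167.
While 2.5% of the post-interest balance exceeds £50.00, each month B ← (B·(1+r))·(1 − 0.025), i.e. B shrinks by the factor (1+r)·0.975 = 0.99637.
This holds for months 1–366. Entering month 367 the balance is £1,954.28; 2.5% of the post-interest balance is now below £50.00, so the flat £50.00 minimum applies from here.
From month 367 a fixed £50.00 at rate r clears £1,954.28 in 90 more payments. Total: 366 + 90 = 456 months.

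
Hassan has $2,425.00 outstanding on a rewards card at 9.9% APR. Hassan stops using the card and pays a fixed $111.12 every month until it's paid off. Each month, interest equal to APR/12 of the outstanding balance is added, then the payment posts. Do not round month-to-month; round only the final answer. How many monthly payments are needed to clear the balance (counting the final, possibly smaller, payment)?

Monthly rate r = 9.9%/12 = 0.825% = 0.00825.
Recurrence: B ← B·(1+r) − $111.12.
Month 1: interest $20.01; balance after payment $2,333.89.
Month 2: interest $19.25; balance after payment $2,242.02.
Closed form: n = −ln(1 − rB₀/P)/ln(1+r) = −ln(0.81996)/ln(1.00825) ≈ 24.160, so the balance reaches zero during payment 25.

25 payments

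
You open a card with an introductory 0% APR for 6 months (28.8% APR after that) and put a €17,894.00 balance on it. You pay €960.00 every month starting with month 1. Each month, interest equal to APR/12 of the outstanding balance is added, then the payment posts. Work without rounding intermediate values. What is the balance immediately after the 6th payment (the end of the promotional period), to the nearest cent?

Promo months 1–6 at r₀ = 0%/12 = 0; months 7+ at r₁ = 28.8%/12 = 0.024.
After month 6 (no interest yet): B = €17,894.00 − 6·€960.00 = €12,134.00.

€12,134.00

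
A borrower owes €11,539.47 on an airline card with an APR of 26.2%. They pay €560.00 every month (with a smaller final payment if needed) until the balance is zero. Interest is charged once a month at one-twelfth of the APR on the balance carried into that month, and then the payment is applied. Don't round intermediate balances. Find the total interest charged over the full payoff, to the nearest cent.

Monthly rate r = 26.2%/12 = 2.18333% = 0.0218333.
Payoff takes n = ⌈−ln(1 − rB₀/P)/ln(1+r)⌉ = ⌈27.671⌉ = 28 payments; the last is €377.34.
Total paid = 27·€560.00 + €377.34 = €15,497.34.
Total interest = total paid − principal = €15,497.34 − €11,539.47 = €3,957.87.

€3,957.87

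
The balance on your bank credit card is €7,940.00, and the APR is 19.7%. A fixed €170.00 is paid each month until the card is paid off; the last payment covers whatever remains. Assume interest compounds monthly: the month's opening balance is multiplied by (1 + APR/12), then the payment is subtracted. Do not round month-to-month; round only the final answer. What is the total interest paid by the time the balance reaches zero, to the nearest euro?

€7,258

Monthly rate r = 19.7%/12 = 1.64167% = 0.0164167.
Payoff takes n = ⌈−ln(1 − rB₀/P)/ln(1+r)⌉ = ⌈89.396⌉ = 90 payments; the last is €67.62.
Total paid = 89·€170.00 + €67.62 = €15,197.62.
Total interest = total paid − principal = €15,197.62 − €7,940.00 = €7,257.62.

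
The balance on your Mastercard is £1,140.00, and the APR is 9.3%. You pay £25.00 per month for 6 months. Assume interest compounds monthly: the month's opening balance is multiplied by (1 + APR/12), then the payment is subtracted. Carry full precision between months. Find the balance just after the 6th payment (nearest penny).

Monthly rate r = 9.3%/12 = 0.775% = 0.00775.
Each month: B ← B·(1+r) − £25.00.
Month 1: interest £8.84; balance after payment £1,123.84.
Month 2: interest £8.71; balance after payment £1,107.54.
Month 3: interest £8.58; balance after payment £1,091.13.
Month 4: interest £8.46; balance after payment £1,074.58.
Month 5: interest £8.33; balance after payment £1,057.91.
Month 6: interest £8.20; balance after payment £1,041.11.

£1,041.11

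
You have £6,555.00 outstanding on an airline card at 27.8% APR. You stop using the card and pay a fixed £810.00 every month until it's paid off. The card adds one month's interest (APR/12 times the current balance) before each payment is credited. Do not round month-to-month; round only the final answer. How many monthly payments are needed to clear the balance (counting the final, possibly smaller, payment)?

Monthly rate r = 27.8%/12 = 2.31667% = 0.0231667.
Recurrence: B ← B·(1+r) − £810.00.
Month 1: interest £151.86; balance after payment £5,896.86.
Month 2: interest £136.61; balance after payment £5,223.47.
Closed form: n = −ln(1 − rB₀/P)/ln(1+r) = −ln(0.81252)/ln(1.02317) ≈ 9.065, so the balance reaches zero during payment 10.

10 months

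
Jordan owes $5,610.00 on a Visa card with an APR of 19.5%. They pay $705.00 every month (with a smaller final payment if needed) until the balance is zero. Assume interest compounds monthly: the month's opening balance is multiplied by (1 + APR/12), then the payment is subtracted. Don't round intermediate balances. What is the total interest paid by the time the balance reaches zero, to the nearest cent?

$447.41

Monthly rate r = 19.5%/12 = 1.625% = 0.01625.
Payoff takes n = ⌈−ln(1 − rB₀/P)/ln(1+r)⌉ = ⌈8.590⌉ = 9 payments; the last is $417.41.
Total paid = 8·$705.00 + $417.41 = $6,057.41.
Total interest = total paid − principal = $6,057.41 − $5,610.00 = $447.41.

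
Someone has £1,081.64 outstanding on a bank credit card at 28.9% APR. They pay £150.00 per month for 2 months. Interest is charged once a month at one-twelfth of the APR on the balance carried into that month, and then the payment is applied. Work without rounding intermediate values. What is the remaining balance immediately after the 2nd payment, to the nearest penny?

£830.75

Monthly rate r = 28.9%/12 = 2.40833% = 0.0240833.
Each month: B ← B·(1+r) − £150.00.
Month 1: interest £26.05; balance after payment £957.69.
Month 2: interest £23.06; balance after payment £830.75.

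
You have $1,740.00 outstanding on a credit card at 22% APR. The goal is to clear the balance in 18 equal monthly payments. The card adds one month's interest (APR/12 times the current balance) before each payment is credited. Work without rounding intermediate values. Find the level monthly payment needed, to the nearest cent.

Monthly rate r = 22%/12 = 1.83333% = 0.0183333.
Level-payment amortization: P = B₀·r / (1 − (1+r)^(−n)) = 1740.00·0.0183333 / (1 − 1.01833^(−18)).
Denominator 1 − (1+r)^(−18) = 0.278924529.
P = 31.9 / 0.278924529 ≈ 114.37.

$114.37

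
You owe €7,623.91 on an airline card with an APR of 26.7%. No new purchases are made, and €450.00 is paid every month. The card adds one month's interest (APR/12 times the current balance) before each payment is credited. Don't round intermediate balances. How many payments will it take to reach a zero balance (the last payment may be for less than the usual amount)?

22 payments

Monthly rate r = 26.7%/12 = 2.225% = 0.02225.
Recurrence: B ← B·(1+r) − €450.00.
Month 1: interest €169.63; balance after payment €7,343.54.
Month 2: interest €163.39; balance after payment €7,056.94.
Closed form: n = −ln(1 − rB₀/P)/ln(1+r) = −ln(0.62304)/ln(1.02225) ≈ 21.501, so the balance reaches zero during payment 22.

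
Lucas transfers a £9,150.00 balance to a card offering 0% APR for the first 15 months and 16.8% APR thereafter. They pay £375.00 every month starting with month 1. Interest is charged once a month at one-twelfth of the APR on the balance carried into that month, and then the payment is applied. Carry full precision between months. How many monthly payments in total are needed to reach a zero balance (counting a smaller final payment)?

Promo months 1–15 at r₀ = 0%/12 = 0; months 16+ at r₁ = 16.8%/12 = 0.014.
After month 15 (no interest yet): B = £9,150.00 − 15·£375.00 = £3,525.00.
Then at r₁ with £375.00/mo: n₂ = −ln(1 − r₁·B/P)/ln(1+r₁) ≈ 10.15 → 11 more payments.

26 months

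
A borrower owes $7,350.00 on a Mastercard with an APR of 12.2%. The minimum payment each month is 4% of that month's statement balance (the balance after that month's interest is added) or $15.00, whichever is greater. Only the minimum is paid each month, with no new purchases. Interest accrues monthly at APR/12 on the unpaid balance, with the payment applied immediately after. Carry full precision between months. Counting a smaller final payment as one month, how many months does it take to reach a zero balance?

Monthly rate r = 12.2%/12 = 1.01667% = 0.0101667.
While 4% of the post-interest balance exceeds $15.00, each month B ← (B·(1+r))·(1 − 0.04), i.e. B shrinks by the factor (1+r)·0.96 = 0.96976.
This holds for months 1–98. Entering month 99 the balance is $362.56; 4% of the post-interest balance is now below $15.00, so the flat $15.00 minimum applies from here.
From month 99 a fixed $15.00 at rate r clears $362.56 in 28 more payments. Total: 98 + 28 = 126 months.

126 months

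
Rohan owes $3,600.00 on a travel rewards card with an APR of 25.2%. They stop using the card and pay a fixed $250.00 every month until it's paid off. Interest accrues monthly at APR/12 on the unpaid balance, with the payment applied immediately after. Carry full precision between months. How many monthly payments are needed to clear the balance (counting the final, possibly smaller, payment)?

18 months

Monthly rate r = 25.2%/12 = 2.1% = 0.021.
Recurrence: B ← B·(1+r) − $250.00.
Month 1: interest $75.60; balance after payment $3,425.60.
Month 2: interest $71.94; balance after payment $3,247.54.
Closed form: n = −ln(1 − rB₀/P)/ln(1+r) = −ln(0.6976)/ln(1.021) ≈ 17.327, so the balance reaches zero during payment 18.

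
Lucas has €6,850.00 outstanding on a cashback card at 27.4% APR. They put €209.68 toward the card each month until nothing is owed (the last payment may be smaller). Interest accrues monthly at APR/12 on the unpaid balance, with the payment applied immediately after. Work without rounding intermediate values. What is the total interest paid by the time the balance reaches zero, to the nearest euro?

Monthly rate r = 27.4%/12 = 2.28333% = 0.0228333.
Payoff takes n = ⌈−ln(1 − rB₀/P)/ln(1+r)⌉ = ⌈60.690⌉ = 61 payments; the last is €145.25.
Total paid = 60·€209.68 + €145.25 = €12,726.05.
Total interest = total paid − principal = €12,726.05 − €6,850.00 = €5,876.05.

€5,876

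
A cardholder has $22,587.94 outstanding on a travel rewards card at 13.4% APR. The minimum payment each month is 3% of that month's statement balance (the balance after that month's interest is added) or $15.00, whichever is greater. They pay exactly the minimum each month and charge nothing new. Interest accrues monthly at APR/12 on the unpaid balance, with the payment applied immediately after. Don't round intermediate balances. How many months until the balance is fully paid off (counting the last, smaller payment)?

239 months

Monthly rate r = 13.4%/12 = 1.11667% = 0.0111667.
While 3% of the post-interest balance exceeds $15.00, each month B ← (B·(1+r))·(1 − 0.03), i.e. B shrinks by the factor (1+r)·0.97 = 0.98083.
This holds for months 1–198. Entering month 199 the balance is $489.31; 3% of the post-interest balance is now below $15.00, so the flat $15.00 minimum applies from here.
From month 199 a fixed $15.00 at rate r clears $489.31 in 41 more payments. Total: 198 + 41 = 239 months.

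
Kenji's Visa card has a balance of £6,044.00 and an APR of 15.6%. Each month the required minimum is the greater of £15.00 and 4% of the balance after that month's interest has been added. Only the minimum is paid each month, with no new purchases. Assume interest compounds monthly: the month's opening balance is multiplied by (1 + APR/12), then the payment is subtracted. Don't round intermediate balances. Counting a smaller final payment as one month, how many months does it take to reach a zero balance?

Monthly rate r = 15.6%/12 = 1.3% = 0.013.
While 4% of the post-interest balance exceeds £15.00, each month B ← (B·(1+r))·(1 − 0.04), i.e. B shrinks by the factor (1+r)·0.96 = 0.97248.
This holds for months 1–101. Entering month 102 the balance is £360.81; 4% of the post-interest balance is now below £15.00, so the flat £15.00 minimum applies from here.
From month 102 a fixed £15.00 at rate r clears £360.81 in 30 more payments. Total: 101 + 30 = 131 months.

131 months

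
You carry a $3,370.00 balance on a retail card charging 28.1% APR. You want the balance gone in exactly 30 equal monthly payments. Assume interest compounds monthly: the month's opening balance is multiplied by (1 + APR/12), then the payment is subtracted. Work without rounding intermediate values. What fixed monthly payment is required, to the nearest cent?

Monthly rate r = 28.1%/12 = 2.34167% = 0.0234167.
Level-payment amortization: P = B₀·r / (1 − (1+r)^(−n)) = 3370.00·0.0234167 / (1 − 1.02342^(−30)).
Denominator 1 − (1+r)^(−30) = 0.500626559.
P = 78.9142 / 0.500626559 ≈ 157.63.

$157.63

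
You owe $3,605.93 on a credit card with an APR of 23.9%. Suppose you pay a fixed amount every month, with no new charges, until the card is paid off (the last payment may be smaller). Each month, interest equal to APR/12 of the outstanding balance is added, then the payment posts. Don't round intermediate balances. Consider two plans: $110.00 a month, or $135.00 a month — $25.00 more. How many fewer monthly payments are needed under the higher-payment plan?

Monthly rate r = 23.9%/12 = 1.99167% = 0.0199167.
At $110.00/mo: n = ⌈−ln(1 − rB₀/P)/ln(1+r)⌉ = 54 payments (last $72.25); total interest = total paid − $3,605.93 = $2,296.32.
At $135.00/mo: 39 payments (last $67.84); total interest $1,591.91.
Payments saved = 54 − 39 = 15.

15 fewer payments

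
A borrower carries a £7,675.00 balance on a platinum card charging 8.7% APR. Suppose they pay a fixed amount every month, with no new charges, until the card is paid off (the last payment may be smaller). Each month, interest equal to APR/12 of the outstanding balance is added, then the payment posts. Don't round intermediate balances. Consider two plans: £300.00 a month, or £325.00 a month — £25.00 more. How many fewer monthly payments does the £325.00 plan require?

Monthly rate r = 8.7%/12 = 0.725% = 0.00725.
At £300.00/mo: n = ⌈−ln(1 − rB₀/P)/ln(1+r)⌉ = 29 payments (last £120.18); total interest = total paid − £7,675.00 = £845.18.
At £325.00/mo: 26 payments (last £323.67); total interest £773.67.
Payments saved = 29 − 26 = 3.

3 fewer payments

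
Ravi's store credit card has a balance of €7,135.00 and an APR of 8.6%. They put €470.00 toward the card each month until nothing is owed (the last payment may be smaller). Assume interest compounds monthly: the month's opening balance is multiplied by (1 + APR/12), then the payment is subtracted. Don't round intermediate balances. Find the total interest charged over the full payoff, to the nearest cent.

€446.02

Monthly rate r = 8.6%/12 = 0.716667% = 0.00716667.
Payoff takes n = ⌈−ln(1 − rB₀/P)/ln(1+r)⌉ = ⌈16.129⌉ = 17 payments; the last is €61.02.
Total paid = 16·€470.00 + €61.02 = €7,581.02.
Total interest = total paid − principal = €7,581.02 − €7,135.00 = €446.02.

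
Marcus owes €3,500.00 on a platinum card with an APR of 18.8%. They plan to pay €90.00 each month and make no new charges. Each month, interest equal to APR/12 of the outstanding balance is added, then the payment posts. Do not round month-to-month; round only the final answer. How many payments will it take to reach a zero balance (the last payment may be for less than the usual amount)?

61 payments

Monthly rate r = 18.8%/12 = 1.56667% = 0.0156667.
Recurrence: B ← B·(1+r) − €90.00.
Month 1: interest €54.83; balance after payment €3,464.83.
Month 2: interest €54.28; balance after payment €3,429.12.
Closed form: n = −ln(1 − rB₀/P)/ln(1+r) = −ln(0.39074)/ln(1.01567) ≈ 60.450, so the balance reaches zero during payment 61.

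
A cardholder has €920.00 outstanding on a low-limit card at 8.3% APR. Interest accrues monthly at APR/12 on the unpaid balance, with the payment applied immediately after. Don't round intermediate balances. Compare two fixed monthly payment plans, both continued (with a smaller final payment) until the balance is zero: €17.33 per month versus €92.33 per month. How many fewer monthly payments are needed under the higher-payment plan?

Monthly rate r = 8.3%/12 = 0.691667% = 0.00691667.
At €17.33/mo: n = ⌈−ln(1 − rB₀/P)/ln(1+r)⌉ = 67 payments (last €6.68); total interest = total paid − €920.00 = €230.46.
At €92.33/mo: 11 payments (last €33.31); total interest €36.61.
Payments saved = 67 − 11 = 56.

56 fewer payments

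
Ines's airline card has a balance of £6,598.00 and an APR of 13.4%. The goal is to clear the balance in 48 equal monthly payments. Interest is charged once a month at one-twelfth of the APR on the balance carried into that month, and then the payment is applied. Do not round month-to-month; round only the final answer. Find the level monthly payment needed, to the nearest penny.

£178.32

Monthly rate r = 13.4%/12 = 1.11667% = 0.0111667.
Level-payment amortization: P = B₀·r / (1 − (1+r)^(−n)) = 6598.00·0.0111667 / (1 − 1.01117^(−48)).
Denominator 1 − (1+r)^(−48) = 0.413175468.
P = 73.6777 / 0.413175468 ≈ 178.32.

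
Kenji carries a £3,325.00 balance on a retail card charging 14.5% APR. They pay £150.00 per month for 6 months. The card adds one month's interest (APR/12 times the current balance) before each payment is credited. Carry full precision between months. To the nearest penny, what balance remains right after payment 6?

Monthly rate r = 14.5%/12 = 1.20833% = 0.0120833.
Each month: B ← B·(1+r) − £150.00.
Month 1: interest £40.18; balance after payment £3,215.18.
Month 2: interest £38.85; balance after payment £3,104.03.
Month 3: interest £37.51; balance after payment £2,991.53.
Month 4: interest £36.15; balance after payment £2,877.68.
Month 5: interest £34.77; balance after payment £2,762.45.
Month 6: interest £33.38; balance after payment £2,645.83.

£2,645.83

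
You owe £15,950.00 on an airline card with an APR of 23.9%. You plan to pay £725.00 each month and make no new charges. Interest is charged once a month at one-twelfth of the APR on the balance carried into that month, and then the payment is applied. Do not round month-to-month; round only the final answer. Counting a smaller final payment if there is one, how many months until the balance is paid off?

30 payments

Monthly rate r = 23.9%/12 = 1.99167% = 0.0199167.
Recurrence: B ← B·(1+r) − £725.00.
Month 1: interest £317.67; balance after payment £15,542.67.
Month 2: interest £309.56; balance after payment £15,127.23.
Closed form: n = −ln(1 − rB₀/P)/ln(1+r) = −ln(0.56183)/ln(1.01992) ≈ 29.235, so the balance reaches zero during payment 30.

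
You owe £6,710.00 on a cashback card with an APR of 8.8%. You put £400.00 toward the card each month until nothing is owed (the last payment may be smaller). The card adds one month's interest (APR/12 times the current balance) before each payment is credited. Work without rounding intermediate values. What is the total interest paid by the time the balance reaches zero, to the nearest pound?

£476

Monthly rate r = 8.8%/12 = 0.733333% = 0.00733333.
Payoff takes n = ⌈−ln(1 − rB₀/P)/ln(1+r)⌉ = ⌈17.966⌉ = 18 payments; the last is £386.30.
Total paid = 17·£400.00 + £386.30 = £7,186.30.
Total interest = total paid − principal = £7,186.30 − £6,710.00 = £476.30.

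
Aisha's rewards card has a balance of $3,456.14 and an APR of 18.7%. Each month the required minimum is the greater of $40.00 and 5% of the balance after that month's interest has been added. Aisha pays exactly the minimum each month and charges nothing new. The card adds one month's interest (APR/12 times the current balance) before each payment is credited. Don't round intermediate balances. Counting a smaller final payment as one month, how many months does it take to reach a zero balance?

65 months

Monthly rate r = 18.7%/12 = 1.55833% = 0.0155833.
While 5% of the post-interest balance exceeds $40.00, each month B ← (B·(1+r))·(1 − 0.05), i.e. B shrinks by the factor (1+r)·0.95 = 0.9648.
This holds for months 1–42. Entering month 43 the balance is $767.43; 5% of the post-interest balance is now below $40.00, so the flat $40.00 minimum applies from here.
From month 43 a fixed $40.00 at rate r clears $767.43 in 23 more payments. Total: 42 + 23 = 65 months.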